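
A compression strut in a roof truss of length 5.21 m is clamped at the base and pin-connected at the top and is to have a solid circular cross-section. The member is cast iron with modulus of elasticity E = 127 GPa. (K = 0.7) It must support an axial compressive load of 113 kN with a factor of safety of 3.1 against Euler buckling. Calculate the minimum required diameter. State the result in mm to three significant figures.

d ≈ 93.3 mm

Required P_cr = n·P = 3.1 × 113 = 350.3 kN
L_e = K·L = 0.7 × 5.21 = 3.647 m
Required I = P_cr·L_e²/(π²E) = 3.503×10^5 × 3.647² / (π² × 1.27×10^11) = 3.717×10^-6 m⁴
I_req = 3.717×10^6 mm⁴
Solid circle: I = πd⁴/64  ⇒  d = (64I/π)^(1/4) = (64×3.717×10^6/π)^(1/4) = 93.3 mm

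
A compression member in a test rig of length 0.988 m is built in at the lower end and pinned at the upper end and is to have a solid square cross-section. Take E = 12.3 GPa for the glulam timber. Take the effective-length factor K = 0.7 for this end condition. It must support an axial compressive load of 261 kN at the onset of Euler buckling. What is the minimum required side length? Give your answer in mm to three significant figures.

L_e = K·L = 0.7 × 0.988 = 0.6916 m
Required I = P_cr·L_e²/(π²E) = 2.610×10^5 × 0.6916² / (π² × 1.23×10^10) = 1.028×10^-6 m⁴
I_req = 1.028×10^6 mm⁴
Solid square: I = a⁴/12  ⇒  a = (12I)^(1/4) = (12×1.028×10^6)^(1/4) = 59.3 mm

a ≈ 59.3 mm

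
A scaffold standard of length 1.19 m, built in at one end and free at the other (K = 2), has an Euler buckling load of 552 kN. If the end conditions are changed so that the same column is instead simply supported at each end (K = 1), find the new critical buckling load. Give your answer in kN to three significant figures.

P_cr ≈ 2210 kN

P_cr ∝ 1/K², so P_cr,new = P_cr,old × (K_old/K_new)² = 552 × (2/1)²
= 552 × 4.000 = 2210 kN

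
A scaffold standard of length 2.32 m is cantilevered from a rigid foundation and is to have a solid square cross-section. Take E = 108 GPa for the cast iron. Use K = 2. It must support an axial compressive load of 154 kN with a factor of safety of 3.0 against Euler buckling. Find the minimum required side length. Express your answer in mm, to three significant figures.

Required P_cr = n·P = 3.0 × 154 = 462.0 kN
L_e = K·L = 2 × 2.32 = 4.640 m
Required I = P_cr·L_e²/(π²E) = 4.620×10^5 × 4.640² / (π² × 1.08×10^11) = 9.332×10^-6 m⁴
I_req = 9.332×10^6 mm⁴
Solid square: I = a⁴/12  ⇒  a = (12I)^(1/4) = (12×9.332×10^6)^(1/4) = 103 mm

a ≈ 103 mm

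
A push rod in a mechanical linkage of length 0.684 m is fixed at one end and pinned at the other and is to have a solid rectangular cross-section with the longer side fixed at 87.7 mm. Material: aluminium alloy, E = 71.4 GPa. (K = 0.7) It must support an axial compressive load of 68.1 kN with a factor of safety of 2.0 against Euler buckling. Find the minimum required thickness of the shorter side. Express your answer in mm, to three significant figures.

Required P_cr = n·P = 2.0 × 68.1 = 136.2 kN
L_e = K·L = 0.7 × 0.684 = 0.4788 m
Required I = P_cr·L_e²/(π²E) = 1.362×10^5 × 0.4788² / (π² × 7.14×10^10) = 4.431×10^-8 m⁴
I_req = 4.431×10^4 mm⁴
Rectangle, weak axis: I_min = h·b³/12 with h = 87.7 mm fixed  ⇒  b = (12I/h)^(1/3) = 18.2 mm

b ≈ 18.2 mm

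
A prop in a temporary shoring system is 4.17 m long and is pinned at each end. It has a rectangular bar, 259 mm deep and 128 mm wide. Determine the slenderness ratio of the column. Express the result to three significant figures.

λ ≈ 113

For a rectangle r_min = b/√12 = 128/√12 = 36.95 mm
L_e = K·L = 1 × 4.17 m = 4.170 m = 4170.0 mm
λ = L_e / r_min = 4170.0 / 36.95 = 113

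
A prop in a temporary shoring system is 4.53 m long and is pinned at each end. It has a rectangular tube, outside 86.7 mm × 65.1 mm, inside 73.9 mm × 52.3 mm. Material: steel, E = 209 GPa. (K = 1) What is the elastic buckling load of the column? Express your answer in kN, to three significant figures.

Weak-axis I_min = (h_o·b_o³ − h_i·b_i³)/12 with b_o = 65.1, b_i = 52.30 mm (shorter outer/inner sides).
I_min = (86.7×65.1³ − 73.90×52.30³)/12 = 1.112×10^6 mm⁴
I = 1.112×10^6 mm⁴ = 1.112×10^-6 m⁴
Effective length L_e = K·L = 1 × 4.53 = 4.530 m
P_cr = π²EI / L_e² = π² × 209×10⁹ × 1.112×10^-6 / 4.530² = 1.118×10^5 N

P_cr ≈ 112 kN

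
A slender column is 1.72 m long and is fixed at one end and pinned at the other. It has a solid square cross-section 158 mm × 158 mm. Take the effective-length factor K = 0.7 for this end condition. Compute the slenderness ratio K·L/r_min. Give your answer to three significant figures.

λ ≈ 26.4

I = a⁴/12 = 158⁴/12 = 5.193×10^7 mm⁴
A = 2.496×10^4 mm²;  r_min = √(I/A) = √(5.193×10^7/2.496×10^4) = 45.61 mm
L_e = K·L = 0.7 × 1.72 m = 1.204 m = 1204.0 mm
λ = L_e / r_min = 1204.0 / 45.61 = 26.4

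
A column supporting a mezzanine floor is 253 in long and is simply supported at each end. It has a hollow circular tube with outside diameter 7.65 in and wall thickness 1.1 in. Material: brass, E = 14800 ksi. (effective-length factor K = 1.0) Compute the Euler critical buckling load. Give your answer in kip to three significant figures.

Inner diameter d_i = 7.65 − 2×1.1 = 5.450 in
I = π(d_o⁴ − d_i⁴)/64 = π(7.65⁴ − 5.450⁴)/64 = 124.8 in⁴
Effective length L_e = K·L = 1 × 253 = 253.0 in
P_cr = π²EI / L_e² = π² × 14800×10³ × 124.8 / 253.0² = 2.848×10^5 lb

P_cr ≈ 285 kip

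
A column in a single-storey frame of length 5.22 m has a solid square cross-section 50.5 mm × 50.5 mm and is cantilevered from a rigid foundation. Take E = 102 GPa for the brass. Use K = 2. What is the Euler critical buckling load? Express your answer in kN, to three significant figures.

I = a⁴/12 = 50.5⁴/12 = 5.420×10^5 mm⁴
I = 5.420×10^5 mm⁴ = 5.420×10^-7 m⁴
Effective length L_e = K·L = 2 × 5.22 = 10.44 m
P_cr = π²EI / L_e² = π² × 102×10⁹ × 5.420×10^-7 / 10.44² = 5.006×10^3 N

P_cr ≈ 5.01 kN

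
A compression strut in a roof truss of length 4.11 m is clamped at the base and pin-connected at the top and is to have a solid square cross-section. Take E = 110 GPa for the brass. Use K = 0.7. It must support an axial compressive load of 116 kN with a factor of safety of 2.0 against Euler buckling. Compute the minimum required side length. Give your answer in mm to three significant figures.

Required P_cr = n·P = 2.0 × 116 = 232.0 kN
L_e = K·L = 0.7 × 4.11 = 2.877 m
Required I = P_cr·L_e²/(π²E) = 2.320×10^5 × 2.877² / (π² × 1.10×10^11) = 1.769×10^-6 m⁴
I_req = 1.769×10^6 mm⁴
Solid square: I = a⁴/12  ⇒  a = (12I)^(1/4) = (12×1.769×10^6)^(1/4) = 67.9 mm

a ≈ 67.9 mm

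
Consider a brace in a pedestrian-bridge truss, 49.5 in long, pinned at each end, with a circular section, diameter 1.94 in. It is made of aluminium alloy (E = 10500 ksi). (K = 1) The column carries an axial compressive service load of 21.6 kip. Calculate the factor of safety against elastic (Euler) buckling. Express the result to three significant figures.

n ≈ 1.36

I = πd⁴/64 = π×1.94⁴/64 = 0.6953 in⁴
Effective length L_e = K·L = 1 × 49.5 = 49.50 in
P_cr = π²EI / L_e² = π² × 10500×10³ × 0.6953 / 49.50² = 2.941×10^4 lb
Factor of safety n = P_cr / P = 29.407 / 21.6 = 1.36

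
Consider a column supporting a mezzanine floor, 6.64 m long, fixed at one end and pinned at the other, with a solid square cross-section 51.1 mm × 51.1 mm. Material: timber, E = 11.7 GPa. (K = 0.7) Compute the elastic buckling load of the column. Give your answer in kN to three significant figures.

I = a⁴/12 = 51.1⁴/12 = 5.682×10^5 mm⁴
I = 5.682×10^5 mm⁴ = 5.682×10^-7 m⁴
Effective length L_e = K·L = 0.7 × 6.64 = 4.648 m
P_cr = π²EI / L_e² = π² × 11.7×10⁹ × 5.682×10^-7 / 4.648² = 3.037×10^3 N

P_cr ≈ 3.04 kN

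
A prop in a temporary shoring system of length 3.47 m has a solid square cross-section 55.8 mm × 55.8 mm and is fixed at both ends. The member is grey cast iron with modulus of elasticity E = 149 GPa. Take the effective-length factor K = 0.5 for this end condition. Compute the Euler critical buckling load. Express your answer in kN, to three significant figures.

P_cr ≈ 395 kN

I = a⁴/12 = 55.8⁴/12 = 8.079×10^5 mm⁴
I = 8.079×10^5 mm⁴ = 8.079×10^-7 m⁴
Effective length L_e = K·L = 0.5 × 3.47 = 1.735 m
P_cr = π²EI / L_e² = π² × 149×10⁹ × 8.079×10^-7 / 1.735² = 3.947×10^5 N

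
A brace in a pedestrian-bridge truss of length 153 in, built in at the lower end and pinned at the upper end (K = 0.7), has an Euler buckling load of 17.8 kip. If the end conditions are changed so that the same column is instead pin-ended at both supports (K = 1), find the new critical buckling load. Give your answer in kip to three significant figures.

P_cr ≈ 8.72 kip

P_cr ∝ 1/K², so P_cr,new = P_cr,old × (K_old/K_new)² = 17.8 × (0.7/1)²
= 17.8 × 0.4900 = 8.72 kip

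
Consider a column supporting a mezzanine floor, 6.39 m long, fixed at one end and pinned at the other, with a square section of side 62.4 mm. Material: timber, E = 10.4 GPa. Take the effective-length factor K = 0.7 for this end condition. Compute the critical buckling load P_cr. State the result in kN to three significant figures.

I = a⁴/12 = 62.4⁴/12 = 1.263×10^6 mm⁴
I = 1.263×10^6 mm⁴ = 1.263×10^-6 m⁴
Effective length L_e = K·L = 0.7 × 6.39 = 4.473 m
P_cr = π²EI / L_e² = π² × 10.4×10⁹ × 1.263×10^-6 / 4.473² = 6.482×10^3 N

P_cr ≈ 6.48 kN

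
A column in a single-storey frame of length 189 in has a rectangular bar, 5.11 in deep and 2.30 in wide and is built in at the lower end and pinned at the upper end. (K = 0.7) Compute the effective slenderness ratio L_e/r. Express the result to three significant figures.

For a rectangle r_min = b/√12 = 2.30/√12 = 0.6640 in
L_e = K·L = 0.7 × 189 = 132.3 in
λ = L_e / r_min = 132.30 / 0.6640 = 199

λ ≈ 199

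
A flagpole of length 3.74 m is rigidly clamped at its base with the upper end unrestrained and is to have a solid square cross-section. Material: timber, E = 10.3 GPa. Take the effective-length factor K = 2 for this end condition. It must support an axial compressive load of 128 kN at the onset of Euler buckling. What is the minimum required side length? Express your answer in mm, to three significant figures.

L_e = K·L = 2 × 3.74 = 7.480 m
Required I = P_cr·L_e²/(π²E) = 1.280×10^5 × 7.480² / (π² × 1.03×10^10) = 7.045×10^-5 m⁴
I_req = 7.045×10^7 mm⁴
Solid square: I = a⁴/12  ⇒  a = (12I)^(1/4) = (12×7.045×10^7)^(1/4) = 171 mm

a ≈ 171 mm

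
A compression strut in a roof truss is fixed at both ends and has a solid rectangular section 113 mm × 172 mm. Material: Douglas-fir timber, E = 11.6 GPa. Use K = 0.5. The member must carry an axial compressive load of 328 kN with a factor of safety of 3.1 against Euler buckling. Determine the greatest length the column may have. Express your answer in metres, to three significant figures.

Buckling occurs about the weak axis: I_min = h·b³/12 with b = 113 mm (the shorter side).
I_min = 172×113³/12 = 2.068×10^7 mm⁴
I = 2.068×10^-5 m⁴
Required critical load P_cr = n·P = 3.1 × 328 = 1017 kN = 1.017×10^6 N
From P_cr = π²EI/(K·L)²:  L = (1/K)·√(π²EI/P_cr) = (1/0.5)·√(π²×1.16×10^10×2.068×10^-5/1.017×10^6)
L = 3.05 m

L_max ≈ 3.05 m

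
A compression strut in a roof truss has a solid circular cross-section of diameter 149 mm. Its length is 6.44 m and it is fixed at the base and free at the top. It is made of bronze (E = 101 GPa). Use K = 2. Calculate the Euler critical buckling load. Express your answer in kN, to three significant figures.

P_cr ≈ 145 kN

I = πd⁴/64 = π×149⁴/64 = 2.419×10^7 mm⁴
I = 2.419×10^7 mm⁴ = 2.419×10^-5 m⁴
Effective length L_e = K·L = 2 × 6.44 = 12.88 m
P_cr = π²EI / L_e² = π² × 101×10⁹ × 2.419×10^-5 / 12.88² = 1.454×10^5 N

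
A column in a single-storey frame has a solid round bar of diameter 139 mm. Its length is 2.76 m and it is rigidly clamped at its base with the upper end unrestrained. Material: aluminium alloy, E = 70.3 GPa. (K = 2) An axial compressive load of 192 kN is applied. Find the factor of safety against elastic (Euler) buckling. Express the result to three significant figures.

I = πd⁴/64 = π×139⁴/64 = 1.832×10^7 mm⁴
I = 1.832×10^7 mm⁴ = 1.832×10^-5 m⁴
Effective length L_e = K·L = 2 × 2.76 = 5.520 m
P_cr = π²EI / L_e² = π² × 70.3×10⁹ × 1.832×10^-5 / 5.520² = 4.173×10^5 N
Factor of safety n = P_cr / P = 417.26 / 192 = 2.17

n ≈ 2.17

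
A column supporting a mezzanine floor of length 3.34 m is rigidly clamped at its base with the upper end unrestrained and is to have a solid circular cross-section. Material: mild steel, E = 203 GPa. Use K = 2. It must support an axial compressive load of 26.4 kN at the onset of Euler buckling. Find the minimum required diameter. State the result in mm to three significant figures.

L_e = K·L = 2 × 3.34 = 6.680 m
Required I = P_cr·L_e²/(π²E) = 2.640×10^4 × 6.680² / (π² × 2.03×10^11) = 5.880×10^-7 m⁴
I_req = 5.880×10^5 mm⁴
Solid circle: I = πd⁴/64  ⇒  d = (64I/π)^(1/4) = (64×5.880×10^5/π)^(1/4) = 58.8 mm

d ≈ 58.8 mm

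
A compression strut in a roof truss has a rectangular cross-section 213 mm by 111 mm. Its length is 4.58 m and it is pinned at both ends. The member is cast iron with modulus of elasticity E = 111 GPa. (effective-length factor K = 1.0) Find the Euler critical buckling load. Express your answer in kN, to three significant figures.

P_cr ≈ 1270 kN

Buckling occurs about the weak axis: I_min = h·b³/12 with b = 111 mm (the shorter side).
I_min = 213×111³/12 = 2.428×10^7 mm⁴
I = 2.428×10^7 mm⁴ = 2.428×10^-5 m⁴
Effective length L_e = K·L = 1 × 4.58 = 4.580 m
P_cr = π²EI / L_e² = π² × 111×10⁹ × 2.428×10^-5 / 4.580² = 1.268×10^6 N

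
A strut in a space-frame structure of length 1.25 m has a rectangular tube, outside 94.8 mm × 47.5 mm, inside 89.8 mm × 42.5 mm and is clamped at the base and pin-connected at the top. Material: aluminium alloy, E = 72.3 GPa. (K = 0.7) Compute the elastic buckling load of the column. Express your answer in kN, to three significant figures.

Weak-axis I_min = (h_o·b_o³ − h_i·b_i³)/12 with b_o = 47.5, b_i = 42.50 mm (shorter outer/inner sides).
I_min = (94.8×47.5³ − 89.80×42.50³)/12 = 2.722×10^5 mm⁴
I = 2.722×10^5 mm⁴ = 2.722×10^-7 m⁴
Effective length L_e = K·L = 0.7 × 1.25 = 0.8750 m
P_cr = π²EI / L_e² = π² × 72.3×10⁹ × 2.722×10^-7 / 0.8750² = 2.537×10^5 N

P_cr ≈ 254 kN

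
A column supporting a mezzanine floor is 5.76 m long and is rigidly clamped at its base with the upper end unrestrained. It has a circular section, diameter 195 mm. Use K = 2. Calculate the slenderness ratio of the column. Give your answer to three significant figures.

λ ≈ 236

For a solid circle r = d/4 = 195/4 = 48.75 mm
L_e = K·L = 2 × 5.76 m = 11.52 m = 11520 mm
λ = L_e / r_min = 11520 / 48.75 = 236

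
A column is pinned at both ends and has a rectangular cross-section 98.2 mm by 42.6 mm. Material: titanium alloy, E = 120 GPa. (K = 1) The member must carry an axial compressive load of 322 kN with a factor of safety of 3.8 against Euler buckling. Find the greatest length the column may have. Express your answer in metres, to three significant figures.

L_max ≈ 0.783 m

Buckling occurs about the weak axis: I_min = h·b³/12 with b = 42.6 mm (the shorter side).
I_min = 98.2×42.6³/12 = 6.326×10^5 mm⁴
I = 6.326×10^-7 m⁴
Required critical load P_cr = n·P = 3.8 × 322 = 1224 kN = 1.224×10^6 N
From P_cr = π²EI/(K·L)²:  L = (1/K)·√(π²EI/P_cr) = (1/1)·√(π²×1.20×10^11×6.326×10^-7/1.224×10^6)
L = 0.783 m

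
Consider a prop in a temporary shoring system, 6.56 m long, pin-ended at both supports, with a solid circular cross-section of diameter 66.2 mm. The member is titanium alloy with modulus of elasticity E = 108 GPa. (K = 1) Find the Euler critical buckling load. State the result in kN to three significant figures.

I = πd⁴/64 = π×66.2⁴/64 = 9.428×10^5 mm⁴
I = 9.428×10^5 mm⁴ = 9.428×10^-7 m⁴
Effective length L_e = K·L = 1 × 6.56 = 6.560 m
P_cr = π²EI / L_e² = π² × 108×10⁹ × 9.428×10^-7 / 6.560² = 2.335×10^4 N

P_cr ≈ 23.4 kN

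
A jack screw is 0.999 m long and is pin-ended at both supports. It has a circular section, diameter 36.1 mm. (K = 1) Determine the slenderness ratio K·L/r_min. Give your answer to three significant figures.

For a solid circle r = d/4 = 36.1/4 = 9.025 mm
L_e = K·L = 1 × 0.999 m = 0.9990 m = 999.00 mm
λ = L_e / r_min = 999.00 / 9.025 = 111

λ ≈ 111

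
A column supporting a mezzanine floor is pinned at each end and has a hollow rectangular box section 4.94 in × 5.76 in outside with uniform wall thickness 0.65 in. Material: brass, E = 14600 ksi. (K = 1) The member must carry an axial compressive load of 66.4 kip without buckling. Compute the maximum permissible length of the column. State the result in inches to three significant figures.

L_max ≈ 294 in

Inner dimensions: h_i = 5.76 − 2×0.65 = 4.460 in, b_i = 4.94 − 2×0.65 = 3.640 in
Weak-axis I_min = (h_o·b_o³ − h_i·b_i³)/12 with b_o = 4.94, b_i = 3.640 in (shorter outer/inner sides).
I_min = (5.76×4.94³ − 4.460×3.640³)/12 = 39.94 in⁴
At the buckling limit P_cr = P = 6.640×10^4 lb
From P_cr = π²EI/(K·L)²:  L = (1/K)·√(π²EI/P_cr) = (1/1)·√(π²×1.46×10^7×39.94/6.640×10^4)
L = 294 in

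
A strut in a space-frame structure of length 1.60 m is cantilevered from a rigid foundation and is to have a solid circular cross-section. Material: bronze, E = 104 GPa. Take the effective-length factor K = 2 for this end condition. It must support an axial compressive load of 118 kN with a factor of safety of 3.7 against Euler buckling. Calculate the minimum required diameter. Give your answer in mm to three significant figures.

Required P_cr = n·P = 3.7 × 118 = 436.6 kN
L_e = K·L = 2 × 1.60 = 3.200 m
Required I = P_cr·L_e²/(π²E) = 4.366×10^5 × 3.200² / (π² × 1.04×10^11) = 4.356×10^-6 m⁴
I_req = 4.356×10^6 mm⁴
Solid circle: I = πd⁴/64  ⇒  d = (64I/π)^(1/4) = (64×4.356×10^6/π)^(1/4) = 97.1 mm

d ≈ 97.1 mm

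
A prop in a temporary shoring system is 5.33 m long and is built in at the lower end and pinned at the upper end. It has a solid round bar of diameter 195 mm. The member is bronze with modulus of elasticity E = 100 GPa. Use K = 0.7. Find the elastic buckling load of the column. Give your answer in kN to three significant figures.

P_cr ≈ 5030 kN

I = πd⁴/64 = π×195⁴/64 = 7.098×10^7 mm⁴
I = 7.098×10^7 mm⁴ = 7.098×10^-5 m⁴
Effective length L_e = K·L = 0.7 × 5.33 = 3.731 m
P_cr = π²EI / L_e² = π² × 100×10⁹ × 7.098×10^-5 / 3.731² = 5.032×10^6 N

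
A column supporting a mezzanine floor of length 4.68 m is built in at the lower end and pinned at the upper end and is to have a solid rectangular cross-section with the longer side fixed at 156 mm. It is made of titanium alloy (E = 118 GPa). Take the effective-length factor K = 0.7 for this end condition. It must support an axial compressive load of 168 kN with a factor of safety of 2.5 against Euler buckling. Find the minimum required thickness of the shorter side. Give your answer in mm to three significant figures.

Required P_cr = n·P = 2.5 × 168 = 420.0 kN
L_e = K·L = 0.7 × 4.68 = 3.276 m
Required I = P_cr·L_e²/(π²E) = 4.200×10^5 × 3.276² / (π² × 1.18×10^11) = 3.870×10^-6 m⁴
I_req = 3.870×10^6 mm⁴
Rectangle, weak axis: I_min = h·b³/12 with h = 156 mm fixed  ⇒  b = (12I/h)^(1/3) = 66.8 mm

b ≈ 66.8 mm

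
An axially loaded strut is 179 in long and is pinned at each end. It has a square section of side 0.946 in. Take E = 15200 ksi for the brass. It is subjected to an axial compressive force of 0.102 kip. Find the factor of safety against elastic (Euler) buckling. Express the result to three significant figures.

n ≈ 3.06

I = a⁴/12 = 0.946⁴/12 = 6.674×10^-2 in⁴
Effective length L_e = K·L = 1 × 179 = 179.0 in
P_cr = π²EI / L_e² = π² × 15200×10³ × 6.674×10^-2 / 179.0² = 312.5 lb
Factor of safety n = P_cr / P = 0.31248 / 0.102 = 3.06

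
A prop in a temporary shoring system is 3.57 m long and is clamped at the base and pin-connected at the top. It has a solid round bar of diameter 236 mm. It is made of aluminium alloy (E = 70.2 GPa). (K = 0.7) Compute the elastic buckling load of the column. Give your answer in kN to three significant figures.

I = πd⁴/64 = π×236⁴/64 = 1.523×10^8 mm⁴
I = 1.523×10^8 mm⁴ = 1.523×10^-4 m⁴
Effective length L_e = K·L = 0.7 × 3.57 = 2.499 m
P_cr = π²EI / L_e² = π² × 70.2×10⁹ × 1.523×10^-4 / 2.499² = 1.689×10^7 N

P_cr ≈ 16900 kN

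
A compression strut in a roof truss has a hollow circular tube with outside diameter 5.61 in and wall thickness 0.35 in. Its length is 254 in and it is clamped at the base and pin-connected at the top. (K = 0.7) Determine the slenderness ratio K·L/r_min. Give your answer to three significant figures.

Inner diameter d_i = 5.61 − 2×0.35 = 4.910 in
I = π(d_o⁴ − d_i⁴)/64 = π(5.61⁴ − 4.910⁴)/64 = 20.09 in⁴
A = 5.784 in²;  r_min = √(I/A) = √(20.09/5.784) = 1.864 in
L_e = K·L = 0.7 × 254 = 177.8 in
λ = L_e / r_min = 177.80 / 1.864 = 95.4

λ ≈ 95.4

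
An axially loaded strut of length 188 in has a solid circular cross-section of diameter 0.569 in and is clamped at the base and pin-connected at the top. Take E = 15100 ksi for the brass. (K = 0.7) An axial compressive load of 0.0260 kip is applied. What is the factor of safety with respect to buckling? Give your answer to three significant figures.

n ≈ 1.70

I = πd⁴/64 = π×0.569⁴/64 = 5.145×10^-3 in⁴
Effective length L_e = K·L = 0.7 × 188 = 131.6 in
P_cr = π²EI / L_e² = π² × 15100×10³ × 5.145×10^-3 / 131.6² = 44.28 lb
Factor of safety n = P_cr / P = 0.044278 / 0.0260 = 1.70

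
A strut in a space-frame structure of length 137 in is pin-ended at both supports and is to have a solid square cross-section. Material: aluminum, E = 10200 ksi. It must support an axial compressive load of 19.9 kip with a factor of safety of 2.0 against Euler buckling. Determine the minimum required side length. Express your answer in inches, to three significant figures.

a ≈ 3.07 in

Required P_cr = n·P = 2.0 × 19.9 = 39.80 kip
L_e = K·L = 1 × 137 = 137.0 in
Required I = P_cr·L_e²/(π²E) = 3.980×10^4 × 137.0² / (π² × 1.02×10^7) = 7.420 in⁴
Solid square: I = a⁴/12  ⇒  a = (12I)^(1/4) = (12×7.420)^(1/4) = 3.07 in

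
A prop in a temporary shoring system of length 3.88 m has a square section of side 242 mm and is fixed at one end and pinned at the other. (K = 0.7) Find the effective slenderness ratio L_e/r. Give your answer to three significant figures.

For a square r = a/√12 = 242/√12 = 69.86 mm
L_e = K·L = 0.7 × 3.88 m = 2.716 m = 2716.0 mm
λ = L_e / r_min = 2716.0 / 69.86 = 38.9

λ ≈ 38.9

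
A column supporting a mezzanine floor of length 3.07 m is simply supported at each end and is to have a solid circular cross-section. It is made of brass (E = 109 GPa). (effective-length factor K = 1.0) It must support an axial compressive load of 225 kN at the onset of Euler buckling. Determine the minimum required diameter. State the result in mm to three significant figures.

L_e = K·L = 1 × 3.07 = 3.070 m
Required I = P_cr·L_e²/(π²E) = 2.250×10^5 × 3.070² / (π² × 1.09×10^11) = 1.971×10^-6 m⁴
I_req = 1.971×10^6 mm⁴
Solid circle: I = πd⁴/64  ⇒  d = (64I/π)^(1/4) = (64×1.971×10^6/π)^(1/4) = 79.6 mm

d ≈ 79.6 mm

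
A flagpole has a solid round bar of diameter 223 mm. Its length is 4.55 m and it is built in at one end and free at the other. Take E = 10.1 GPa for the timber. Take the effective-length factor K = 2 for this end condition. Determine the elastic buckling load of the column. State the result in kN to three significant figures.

P_cr ≈ 146 kN

I = πd⁴/64 = π×223⁴/64 = 1.214×10^8 mm⁴
I = 1.214×10^8 mm⁴ = 1.214×10^-4 m⁴
Effective length L_e = K·L = 2 × 4.55 = 9.100 m
P_cr = π²EI / L_e² = π² × 10.1×10⁹ × 1.214×10^-4 / 9.100² = 1.461×10^5 N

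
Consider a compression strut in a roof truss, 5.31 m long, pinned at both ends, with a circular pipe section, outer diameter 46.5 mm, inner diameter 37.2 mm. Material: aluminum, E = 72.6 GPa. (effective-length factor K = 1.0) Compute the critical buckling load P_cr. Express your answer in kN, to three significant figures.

P_cr ≈ 3.44 kN

d_o = 46.5 mm, d_i = 37.2 mm
I = π(d_o⁴ − d_i⁴)/64 = π(46.5⁴ − 37.20⁴)/64 = 1.355×10^5 mm⁴
I = 1.355×10^5 mm⁴ = 1.355×10^-7 m⁴
Effective length L_e = K·L = 1 × 5.31 = 5.310 m
P_cr = π²EI / L_e² = π² × 72.6×10⁹ × 1.355×10^-7 / 5.310² = 3.443×10^3 N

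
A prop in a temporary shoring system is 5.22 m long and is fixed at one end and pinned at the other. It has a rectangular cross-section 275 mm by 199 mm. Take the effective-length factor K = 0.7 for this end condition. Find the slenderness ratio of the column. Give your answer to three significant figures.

Buckling occurs about the weak axis: I_min = h·b³/12 with b = 199 mm (the shorter side).
I_min = 275×199³/12 = 1.806×10^8 mm⁴
A = 5.473×10^4 mm²;  r_min = √(I/A) = √(1.806×10^8/5.473×10^4) = 57.45 mm
L_e = K·L = 0.7 × 5.22 m = 3.654 m = 3654.0 mm
λ = L_e / r_min = 3654.0 / 57.45 = 63.6

λ ≈ 63.6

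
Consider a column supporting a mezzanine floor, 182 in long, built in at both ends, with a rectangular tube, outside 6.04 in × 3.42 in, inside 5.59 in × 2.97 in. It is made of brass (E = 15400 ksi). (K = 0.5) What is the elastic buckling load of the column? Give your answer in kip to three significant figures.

P_cr ≈ 146 kip

Weak-axis I_min = (h_o·b_o³ − h_i·b_i³)/12 with b_o = 3.42, b_i = 2.970 in (shorter outer/inner sides).
I_min = (6.04×3.42³ − 5.590×2.970³)/12 = 7.930 in⁴
Effective length L_e = K·L = 0.5 × 182 = 91.00 in
P_cr = π²EI / L_e² = π² × 15400×10³ × 7.930 / 91.00² = 1.456×10^5 lb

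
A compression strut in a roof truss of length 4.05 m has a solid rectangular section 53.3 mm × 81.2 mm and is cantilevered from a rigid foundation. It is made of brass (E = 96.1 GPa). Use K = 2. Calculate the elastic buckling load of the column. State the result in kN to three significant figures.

Buckling occurs about the weak axis: I_min = h·b³/12 with b = 53.3 mm (the shorter side).
I_min = 81.2×53.3³/12 = 1.025×10^6 mm⁴
I = 1.025×10^6 mm⁴ = 1.025×10^-6 m⁴
Effective length L_e = K·L = 2 × 4.05 = 8.100 m
P_cr = π²EI / L_e² = π² × 96.1×10⁹ × 1.025×10^-6 / 8.100² = 1.481×10^4 N

P_cr ≈ 14.8 kN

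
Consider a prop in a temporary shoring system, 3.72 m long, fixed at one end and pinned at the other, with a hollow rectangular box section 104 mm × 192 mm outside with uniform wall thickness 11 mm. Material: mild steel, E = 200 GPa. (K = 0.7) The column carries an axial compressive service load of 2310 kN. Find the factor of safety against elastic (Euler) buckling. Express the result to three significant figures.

n ≈ 1.28

Inner dimensions: h_i = 192 − 2×11 = 170.0 mm, b_i = 104 − 2×11 = 82.00 mm
Weak-axis I_min = (h_o·b_o³ − h_i·b_i³)/12 with b_o = 104, b_i = 82.00 mm (shorter outer/inner sides).
I_min = (192×104³ − 170.0×82.00³)/12 = 1.019×10^7 mm⁴
I = 1.019×10^7 mm⁴ = 1.019×10^-5 m⁴
Effective length L_e = K·L = 0.7 × 3.72 = 2.604 m
P_cr = π²EI / L_e² = π² × 200×10⁹ × 1.019×10^-5 / 2.604² = 2.965×10^6 N
Factor of safety n = P_cr / P = 2965.4 / 2310 = 1.28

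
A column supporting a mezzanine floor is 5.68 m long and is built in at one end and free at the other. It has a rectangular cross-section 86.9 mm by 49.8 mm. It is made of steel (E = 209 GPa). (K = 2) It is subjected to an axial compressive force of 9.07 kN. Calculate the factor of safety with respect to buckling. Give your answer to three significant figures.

Buckling occurs about the weak axis: I_min = h·b³/12 with b = 49.8 mm (the shorter side).
I_min = 86.9×49.8³/12 = 8.944×10^5 mm⁴
I = 8.944×10^5 mm⁴ = 8.944×10^-7 m⁴
Effective length L_e = K·L = 2 × 5.68 = 11.36 m
P_cr = π²EI / L_e² = π² × 209×10⁹ × 8.944×10^-7 / 11.36² = 1.430×10^4 N
Factor of safety n = P_cr / P = 14.296 / 9.07 = 1.58

n ≈ 1.58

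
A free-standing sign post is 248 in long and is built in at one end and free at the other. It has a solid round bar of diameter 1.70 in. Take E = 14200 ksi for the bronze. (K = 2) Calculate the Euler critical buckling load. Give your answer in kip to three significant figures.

P_cr ≈ 0.234 kip

I = πd⁴/64 = π×1.70⁴/64 = 0.4100 in⁴
Effective length L_e = K·L = 2 × 248 = 496.0 in
P_cr = π²EI / L_e² = π² × 14200×10³ × 0.4100 / 496.0² = 233.6 lb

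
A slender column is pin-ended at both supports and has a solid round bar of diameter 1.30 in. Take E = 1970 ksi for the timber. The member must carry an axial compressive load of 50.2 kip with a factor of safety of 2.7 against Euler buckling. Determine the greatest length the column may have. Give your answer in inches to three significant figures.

L_max ≈ 4.48 in

I = πd⁴/64 = π×1.30⁴/64 = 0.1402 in⁴
Required critical load P_cr = n·P = 2.7 × 50.2 = 135.5 kip = 1.355×10^5 lb
From P_cr = π²EI/(K·L)²:  L = (1/K)·√(π²EI/P_cr) = (1/1)·√(π²×1.97×10^6×0.1402/1.355×10^5)
L = 4.48 in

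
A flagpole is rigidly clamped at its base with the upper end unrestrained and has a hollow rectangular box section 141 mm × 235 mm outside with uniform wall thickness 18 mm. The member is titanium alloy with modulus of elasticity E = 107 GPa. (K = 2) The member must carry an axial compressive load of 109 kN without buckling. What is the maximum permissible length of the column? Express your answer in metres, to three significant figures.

Inner dimensions: h_i = 235 − 2×18 = 199.0 mm, b_i = 141 − 2×18 = 105.0 mm
Weak-axis I_min = (h_o·b_o³ − h_i·b_i³)/12 with b_o = 141, b_i = 105.0 mm (shorter outer/inner sides).
I_min = (235×141³ − 199.0×105.0³)/12 = 3.570×10^7 mm⁴
I = 3.570×10^-5 m⁴
At the buckling limit P_cr = P = 1.090×10^5 N
From P_cr = π²EI/(K·L)²:  L = (1/K)·√(π²EI/P_cr) = (1/2)·√(π²×1.07×10^11×3.570×10^-5/1.090×10^5)
L = 9.30 m

L_max ≈ 9.30 m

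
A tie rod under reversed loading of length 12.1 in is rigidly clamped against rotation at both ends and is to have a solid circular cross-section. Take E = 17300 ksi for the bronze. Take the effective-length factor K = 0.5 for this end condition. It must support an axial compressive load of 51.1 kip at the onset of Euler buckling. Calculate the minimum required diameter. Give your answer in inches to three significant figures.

d ≈ 0.687 in

L_e = K·L = 0.5 × 12.1 = 6.050 in
Required I = P_cr·L_e²/(π²E) = 5.110×10^4 × 6.050² / (π² × 1.73×10^7) = 1.095×10^-2 in⁴
Solid circle: I = πd⁴/64  ⇒  d = (64I/π)^(1/4) = (64×1.095×10^-2/π)^(1/4) = 0.687 in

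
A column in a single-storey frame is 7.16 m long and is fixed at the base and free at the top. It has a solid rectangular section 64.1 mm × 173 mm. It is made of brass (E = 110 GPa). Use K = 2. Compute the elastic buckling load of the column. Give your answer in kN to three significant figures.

P_cr ≈ 20.1 kN

Buckling occurs about the weak axis: I_min = h·b³/12 with b = 64.1 mm (the shorter side).
I_min = 173×64.1³/12 = 3.797×10^6 mm⁴
I = 3.797×10^6 mm⁴ = 3.797×10^-6 m⁴
Effective length L_e = K·L = 2 × 7.16 = 14.32 m
P_cr = π²EI / L_e² = π² × 110×10⁹ × 3.797×10^-6 / 14.32² = 2.010×10^4 N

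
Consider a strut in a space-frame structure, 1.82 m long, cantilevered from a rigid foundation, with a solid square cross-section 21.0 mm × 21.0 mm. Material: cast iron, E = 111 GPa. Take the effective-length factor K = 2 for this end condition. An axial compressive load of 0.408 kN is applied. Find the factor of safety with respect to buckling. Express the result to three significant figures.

n ≈ 3.28

I = a⁴/12 = 21.0⁴/12 = 1.621×10^4 mm⁴
I = 1.621×10^4 mm⁴ = 1.621×10^-8 m⁴
Effective length L_e = K·L = 2 × 1.82 = 3.640 m
P_cr = π²EI / L_e² = π² × 111×10⁹ × 1.621×10^-8 / 3.640² = 1.340×10^3 N
Factor of safety n = P_cr / P = 1.3400 / 0.408 = 3.28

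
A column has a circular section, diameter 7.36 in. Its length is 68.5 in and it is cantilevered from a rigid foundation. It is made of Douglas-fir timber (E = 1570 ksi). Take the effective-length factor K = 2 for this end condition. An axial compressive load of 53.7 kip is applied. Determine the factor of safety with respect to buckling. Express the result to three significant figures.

n ≈ 2.21

I = πd⁴/64 = π×7.36⁴/64 = 144.0 in⁴
Effective length L_e = K·L = 2 × 68.5 = 137.0 in
P_cr = π²EI / L_e² = π² × 1570×10³ × 144.0 / 137.0² = 1.189×10^5 lb
Factor of safety n = P_cr / P = 118.92 / 53.7 = 2.21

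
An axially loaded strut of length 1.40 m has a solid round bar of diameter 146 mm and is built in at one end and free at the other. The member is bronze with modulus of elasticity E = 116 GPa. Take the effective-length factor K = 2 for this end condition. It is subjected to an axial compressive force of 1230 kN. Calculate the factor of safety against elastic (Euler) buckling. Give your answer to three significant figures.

n ≈ 2.65

I = πd⁴/64 = π×146⁴/64 = 2.230×10^7 mm⁴
I = 2.230×10^7 mm⁴ = 2.230×10^-5 m⁴
Effective length L_e = K·L = 2 × 1.40 = 2.800 m
P_cr = π²EI / L_e² = π² × 116×10⁹ × 2.230×10^-5 / 2.800² = 3.257×10^6 N
Factor of safety n = P_cr / P = 3257.0 / 1230 = 2.65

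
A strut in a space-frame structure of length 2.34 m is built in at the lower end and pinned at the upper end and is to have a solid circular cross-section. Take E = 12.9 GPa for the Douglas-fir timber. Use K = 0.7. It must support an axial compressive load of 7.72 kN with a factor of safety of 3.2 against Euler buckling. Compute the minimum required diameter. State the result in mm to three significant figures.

Required P_cr = n·P = 3.2 × 7.72 = 24.70 kN
L_e = K·L = 0.7 × 2.34 = 1.638 m
Required I = P_cr·L_e²/(π²E) = 2.470×10^4 × 1.638² / (π² × 1.29×10^10) = 5.206×10^-7 m⁴
I_req = 5.206×10^5 mm⁴
Solid circle: I = πd⁴/64  ⇒  d = (64I/π)^(1/4) = (64×5.206×10^5/π)^(1/4) = 57.1 mm

d ≈ 57.1 mm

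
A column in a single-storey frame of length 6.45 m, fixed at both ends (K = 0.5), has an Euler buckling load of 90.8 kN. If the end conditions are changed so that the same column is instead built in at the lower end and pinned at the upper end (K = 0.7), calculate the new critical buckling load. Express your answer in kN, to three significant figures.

P_cr ∝ 1/K², so P_cr,new = P_cr,old × (K_old/K_new)² = 90.8 × (0.5/0.7)²
= 90.8 × 0.5102 = 46.3 kN

P_cr ≈ 46.3 kN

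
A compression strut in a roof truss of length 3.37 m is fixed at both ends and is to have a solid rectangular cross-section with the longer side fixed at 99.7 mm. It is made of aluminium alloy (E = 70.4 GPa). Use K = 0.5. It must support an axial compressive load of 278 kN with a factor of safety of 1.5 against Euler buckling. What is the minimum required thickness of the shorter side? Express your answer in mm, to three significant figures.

Required P_cr = n·P = 1.5 × 278 = 417.0 kN
L_e = K·L = 0.5 × 3.37 = 1.685 m
Required I = P_cr·L_e²/(π²E) = 4.170×10^5 × 1.685² / (π² × 7.04×10^10) = 1.704×10^-6 m⁴
I_req = 1.704×10^6 mm⁴
Rectangle, weak axis: I_min = h·b³/12 with h = 99.7 mm fixed  ⇒  b = (12I/h)^(1/3) = 59.0 mm

b ≈ 59.0 mm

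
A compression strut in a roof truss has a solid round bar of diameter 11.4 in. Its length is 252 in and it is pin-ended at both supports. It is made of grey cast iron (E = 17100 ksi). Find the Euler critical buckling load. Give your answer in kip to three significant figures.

I = πd⁴/64 = π×11.4⁴/64 = 829.1 in⁴
Effective length L_e = K·L = 1 × 252 = 252.0 in
P_cr = π²EI / L_e² = π² × 17100×10³ × 829.1 / 252.0² = 2.203×10^6 lb

P_cr ≈ 2200 kip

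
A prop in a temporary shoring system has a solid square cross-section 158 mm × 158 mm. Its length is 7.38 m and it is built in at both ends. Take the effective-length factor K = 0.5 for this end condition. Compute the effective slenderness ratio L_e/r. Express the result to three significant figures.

I = a⁴/12 = 158⁴/12 = 5.193×10^7 mm⁴
A = 2.496×10^4 mm²;  r_min = √(I/A) = √(5.193×10^7/2.496×10^4) = 45.61 mm
L_e = K·L = 0.5 × 7.38 m = 3.690 m = 3690.0 mm
λ = L_e / r_min = 3690.0 / 45.61 = 80.9

λ ≈ 80.9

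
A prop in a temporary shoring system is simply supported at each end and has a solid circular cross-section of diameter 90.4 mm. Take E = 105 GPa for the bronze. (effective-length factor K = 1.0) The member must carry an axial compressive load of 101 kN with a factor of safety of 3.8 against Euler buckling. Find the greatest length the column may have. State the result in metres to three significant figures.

I = πd⁴/64 = π×90.4⁴/64 = 3.278×10^6 mm⁴
I = 3.278×10^-6 m⁴
Required critical load P_cr = n·P = 3.8 × 101 = 383.8 kN = 3.838×10^5 N
From P_cr = π²EI/(K·L)²:  L = (1/K)·√(π²EI/P_cr) = (1/1)·√(π²×1.05×10^11×3.278×10^-6/3.838×10^5)
L = 2.98 m

L_max ≈ 2.98 m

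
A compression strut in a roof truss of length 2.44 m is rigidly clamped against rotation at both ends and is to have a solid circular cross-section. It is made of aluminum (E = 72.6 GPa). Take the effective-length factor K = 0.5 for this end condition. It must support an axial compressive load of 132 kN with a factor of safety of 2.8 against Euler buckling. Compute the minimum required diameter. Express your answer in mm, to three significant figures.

Required P_cr = n·P = 2.8 × 132 = 369.6 kN
L_e = K·L = 0.5 × 2.44 = 1.220 m
Required I = P_cr·L_e²/(π²E) = 3.696×10^5 × 1.220² / (π² × 7.26×10^10) = 7.677×10^-7 m⁴
I_req = 7.677×10^5 mm⁴
Solid circle: I = πd⁴/64  ⇒  d = (64I/π)^(1/4) = (64×7.677×10^5/π)^(1/4) = 62.9 mm

d ≈ 62.9 mm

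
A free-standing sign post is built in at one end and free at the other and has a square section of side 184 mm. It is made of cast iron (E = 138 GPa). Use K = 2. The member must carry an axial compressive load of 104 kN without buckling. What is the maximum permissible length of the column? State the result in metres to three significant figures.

I = a⁴/12 = 184⁴/12 = 9.552×10^7 mm⁴
I = 9.552×10^-5 m⁴
At the buckling limit P_cr = P = 1.040×10^5 N
From P_cr = π²EI/(K·L)²:  L = (1/K)·√(π²EI/P_cr) = (1/2)·√(π²×1.38×10^11×9.552×10^-5/1.040×10^5)
L = 17.7 m

L_max ≈ 17.7 m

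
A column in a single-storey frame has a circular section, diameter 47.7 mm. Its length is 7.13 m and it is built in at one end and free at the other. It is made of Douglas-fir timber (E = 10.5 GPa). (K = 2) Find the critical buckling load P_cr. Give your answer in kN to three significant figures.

I = πd⁴/64 = π×47.7⁴/64 = 2.541×10^5 mm⁴
I = 2.541×10^5 mm⁴ = 2.541×10^-7 m⁴
Effective length L_e = K·L = 2 × 7.13 = 14.26 m
P_cr = π²EI / L_e² = π² × 10.5×10⁹ × 2.541×10^-7 / 14.26² = 129.5 N

P_cr ≈ 0.130 kN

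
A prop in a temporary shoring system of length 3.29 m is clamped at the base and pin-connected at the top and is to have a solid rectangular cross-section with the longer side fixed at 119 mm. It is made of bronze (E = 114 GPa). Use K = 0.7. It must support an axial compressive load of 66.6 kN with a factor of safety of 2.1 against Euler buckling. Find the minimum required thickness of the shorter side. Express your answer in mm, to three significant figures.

b ≈ 40.5 mm

Required P_cr = n·P = 2.1 × 66.6 = 139.9 kN
L_e = K·L = 0.7 × 3.29 = 2.303 m
Required I = P_cr·L_e²/(π²E) = 1.399×10^5 × 2.303² / (π² × 1.14×10^11) = 6.593×10^-7 m⁴
I_req = 6.593×10^5 mm⁴
Rectangle, weak axis: I_min = h·b³/12 with h = 119 mm fixed  ⇒  b = (12I/h)^(1/3) = 40.5 mm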